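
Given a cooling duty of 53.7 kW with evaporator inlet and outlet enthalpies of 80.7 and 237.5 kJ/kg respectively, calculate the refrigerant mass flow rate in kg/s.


dh = 237.5 - 80.7 = 156.8 kJ/kg
m_dot = Q / dh = 53.7 / 156.8 = 0.3425 kg/s

0.3425


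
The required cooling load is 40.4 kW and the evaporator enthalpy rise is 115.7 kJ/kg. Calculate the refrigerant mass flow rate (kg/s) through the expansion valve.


m_dot = Q / dh
m_dot = 40.4 / 115.7
m_dot = 0.3492 kg/s

0.3492


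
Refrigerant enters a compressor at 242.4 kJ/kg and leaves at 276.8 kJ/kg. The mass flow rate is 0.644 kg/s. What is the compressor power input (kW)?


dh = 276.8 - 242.4 = 34.4 kJ/kg
W = m_dot * dh = 0.644 * 34.4 = 22.15 kW

22.15


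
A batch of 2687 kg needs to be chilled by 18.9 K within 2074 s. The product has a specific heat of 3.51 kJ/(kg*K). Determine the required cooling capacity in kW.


Q = m * cp * dT / t
Q = 2687 * 3.51 * 18.9 / 2074
Q = 85.946 kW

85.946


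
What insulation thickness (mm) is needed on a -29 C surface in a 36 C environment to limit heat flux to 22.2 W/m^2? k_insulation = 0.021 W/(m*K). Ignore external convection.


dT = 36 - (-29) = 65 K
thickness = k * dT / q_max * 1000
thickness = 0.021 * 65 / 22.2 * 1000
thickness = 61.5 mm

61.5


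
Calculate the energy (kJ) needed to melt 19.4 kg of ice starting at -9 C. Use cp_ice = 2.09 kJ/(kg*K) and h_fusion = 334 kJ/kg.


Sensible heat = cp * dT = 2.09 * 9 = 18.81 kJ/kg
Total per kg = 18.81 + 334 = 352.81 kJ/kg
Q = m * total = 19.4 * 352.81
Q = 6844.5 kJ

6844.5


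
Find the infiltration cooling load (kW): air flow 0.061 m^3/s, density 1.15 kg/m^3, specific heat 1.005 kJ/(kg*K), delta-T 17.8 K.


Q = V_dot * rho * cp * dT
Q = 0.061 * 1.15 * 1.005 * 17.8
Q = 1.255 kW

1.255


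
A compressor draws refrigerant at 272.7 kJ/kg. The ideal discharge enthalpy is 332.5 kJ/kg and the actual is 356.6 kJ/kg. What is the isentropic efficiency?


dh_ideal = 332.5 - 272.7 = 59.8 kJ/kg
dh_actual = 356.6 - 272.7 = 83.9 kJ/kg
eta_s = dh_ideal / dh_actual = 59.8 / 83.9
eta_s = 0.7128

0.7128


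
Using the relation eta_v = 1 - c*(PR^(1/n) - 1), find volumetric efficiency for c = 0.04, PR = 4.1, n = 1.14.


PR^(1/n) = 4.1^(1/1.14) = 3.44770183
eta_v = 1 - 0.04 * (3.44770183 - 1)
eta_v = 0.9021

0.9021


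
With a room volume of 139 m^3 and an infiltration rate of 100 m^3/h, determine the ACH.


ACH = flow / volume
ACH = 100 / 139
ACH = 0.719

0.719


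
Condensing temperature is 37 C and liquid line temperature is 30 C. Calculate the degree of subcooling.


Subcooling = T_cond - T_liquid
Subcooling = 37 - 30
Subcooling = 7 K

7


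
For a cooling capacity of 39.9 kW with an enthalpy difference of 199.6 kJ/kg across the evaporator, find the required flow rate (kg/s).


m_dot = Q / dh
m_dot = 39.9 / 199.6
m_dot = 0.1999 kg/s

0.1999


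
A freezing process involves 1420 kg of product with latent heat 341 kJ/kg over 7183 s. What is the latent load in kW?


Q_lat = m * h_fg / t
Q_lat = 1420 * 341 / 7183
Q_lat = 67.41 kW

67.41


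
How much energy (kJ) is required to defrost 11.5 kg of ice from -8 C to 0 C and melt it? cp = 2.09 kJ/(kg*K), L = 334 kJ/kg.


Sensible heat = cp * dT = 2.09 * 8 = 16.72 kJ/kg
Total per kg = 16.72 + 334 = 350.72 kJ/kg
Q = m * total = 11.5 * 350.72
Q = 4033.3 kJ

4033.3


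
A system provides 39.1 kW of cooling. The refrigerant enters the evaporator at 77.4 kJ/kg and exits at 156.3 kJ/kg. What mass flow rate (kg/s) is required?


dh = 156.3 - 77.4 = 78.9 kJ/kg
m_dot = Q / dh = 39.1 / 78.9 = 0.4956 kg/s

0.4956


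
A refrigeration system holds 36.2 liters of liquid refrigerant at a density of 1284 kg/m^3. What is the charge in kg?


Charge = V * rho / 1000
Charge = 36.2 * 1284 / 1000
Charge = 46.48 kg

46.48


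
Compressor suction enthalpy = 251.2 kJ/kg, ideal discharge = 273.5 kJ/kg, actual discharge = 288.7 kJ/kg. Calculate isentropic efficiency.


dh_ideal = 273.5 - 251.2 = 22.3 kJ/kg
dh_actual = 288.7 - 251.2 = 37.5 kJ/kg
eta_s = dh_ideal / dh_actual = 22.3 / 37.5
eta_s = 0.5947

0.5947


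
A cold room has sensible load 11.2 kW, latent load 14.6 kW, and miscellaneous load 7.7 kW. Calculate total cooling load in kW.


Q_total = Q_s + Q_l + Q_misc
Q_total = 11.2 + 14.6 + 7.7
Q_total = 33.5 kW

33.5


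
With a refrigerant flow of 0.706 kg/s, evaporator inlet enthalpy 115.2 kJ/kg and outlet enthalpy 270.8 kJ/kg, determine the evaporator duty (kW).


dh = 270.8 - 115.2 = 155.6 kJ/kg
Q_evap = m_dot * dh = 0.706 * 155.6
Q_evap = 109.85 kW

109.85


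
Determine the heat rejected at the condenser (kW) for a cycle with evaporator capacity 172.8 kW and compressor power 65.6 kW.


Q_cond = Q_evap + W
Q_cond = 172.8 + 65.6
Q_cond = 238.4 kW

238.4


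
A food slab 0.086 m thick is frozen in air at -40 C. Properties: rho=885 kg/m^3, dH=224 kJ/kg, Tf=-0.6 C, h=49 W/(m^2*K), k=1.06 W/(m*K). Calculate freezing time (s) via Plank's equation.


dT = -0.6 - (-40) = 39.4 K
term1 = a/(2h) = 0.086/(2*49) = 0.0008775510204
term2 = a^2/(8k) = 0.086^2/(8*1.06) = 0.0008721698113
t = rho*dH*1000/dT * (term1 + term2)
t = 885*224*1000/39.4 * (0.0008775510204 + 0.0008721698113)
t = 8804 s

8804


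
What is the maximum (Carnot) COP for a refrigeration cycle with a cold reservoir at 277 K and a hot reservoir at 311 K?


dT = 311 - 277 = 34 K
COP_carnot = T_cold / dT = 277 / 34
COP_carnot = 8.147

8.147


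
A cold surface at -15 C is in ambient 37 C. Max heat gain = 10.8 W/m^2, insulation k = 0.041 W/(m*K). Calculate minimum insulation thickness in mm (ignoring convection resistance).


dT = 37 - (-15) = 52 K
thickness = k * dT / q_max * 1000
thickness = 0.041 * 52 / 10.8 * 1000
thickness = 197.4 mm

197.4


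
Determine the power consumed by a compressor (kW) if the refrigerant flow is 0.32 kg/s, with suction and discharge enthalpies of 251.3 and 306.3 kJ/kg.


dh = 306.3 - 251.3 = 55.0 kJ/kg
W = m_dot * dh = 0.32 * 55.0 = 17.6 kW

17.6


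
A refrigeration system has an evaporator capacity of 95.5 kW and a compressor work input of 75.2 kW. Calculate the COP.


COP = Q_evap / W
COP = 95.5 / 75.2
COP = 1.27

1.27


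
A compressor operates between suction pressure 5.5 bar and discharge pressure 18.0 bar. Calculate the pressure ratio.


PR = P_high / P_low
PR = 18.0 / 5.5
PR = 3.273

3.273


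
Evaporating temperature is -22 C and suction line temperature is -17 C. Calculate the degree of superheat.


Superheat = T_suction - T_evap
Superheat = -17 - (-22)
Superheat = 5 K

5


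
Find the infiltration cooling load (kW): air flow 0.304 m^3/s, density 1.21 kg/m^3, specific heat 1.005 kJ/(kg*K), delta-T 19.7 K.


Q = V_dot * rho * cp * dT
Q = 0.304 * 1.21 * 1.005 * 19.7
Q = 7.283 kW

7.283


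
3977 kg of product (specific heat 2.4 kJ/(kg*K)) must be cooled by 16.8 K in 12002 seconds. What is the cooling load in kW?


Q = m * cp * dT / t
Q = 3977 * 2.4 * 16.8 / 12002
Q = 13.36 kW

13.36


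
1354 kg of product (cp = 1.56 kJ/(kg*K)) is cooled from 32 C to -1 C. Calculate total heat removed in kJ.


dT = 32 - (-1) = 33 K
Q = m * cp * dT = 1354 * 1.56 * 33
Q = 69704 kJ

69704


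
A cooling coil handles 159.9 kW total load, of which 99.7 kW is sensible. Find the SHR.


SHR = Q_sensible / Q_total
SHR = 99.7 / 159.9
SHR = 0.624

0.624


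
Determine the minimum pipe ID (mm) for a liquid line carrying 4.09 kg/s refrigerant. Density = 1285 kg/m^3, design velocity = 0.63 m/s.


A = m_dot / (rho * v) = 4.09 / (1285 * 0.63) = 0.005052189488 m^2
d = sqrt(4*A/pi) * 1000
d = 80.2 mm

80.2


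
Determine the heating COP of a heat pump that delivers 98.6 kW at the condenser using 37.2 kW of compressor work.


COP_hp = Q_cond / W
COP_hp = 98.6 / 37.2
COP_hp = 2.651

2.651


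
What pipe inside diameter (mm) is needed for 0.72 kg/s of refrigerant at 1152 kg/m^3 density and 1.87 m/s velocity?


A = m_dot / (rho * v) = 0.72 / (1152 * 1.87) = 0.0003342245989 m^2
d = sqrt(4*A/pi) * 1000
d = 20.6 mm

20.6


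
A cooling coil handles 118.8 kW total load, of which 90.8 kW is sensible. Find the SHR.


SHR = Q_sensible / Q_total
SHR = 90.8 / 118.8
SHR = 0.764

0.764


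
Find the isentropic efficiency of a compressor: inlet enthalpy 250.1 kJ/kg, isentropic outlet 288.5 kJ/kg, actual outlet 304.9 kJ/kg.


dh_ideal = 288.5 - 250.1 = 38.4 kJ/kg
dh_actual = 304.9 - 250.1 = 54.8 kJ/kg
eta_s = dh_ideal / dh_actual = 38.4 / 54.8
eta_s = 0.7007

0.7007


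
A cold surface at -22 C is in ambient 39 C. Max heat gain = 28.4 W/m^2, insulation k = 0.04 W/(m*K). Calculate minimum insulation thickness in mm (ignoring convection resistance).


dT = 39 - (-22) = 61 K
thickness = k * dT / q_max * 1000
thickness = 0.04 * 61 / 28.4 * 1000
thickness = 85.9 mm

85.9


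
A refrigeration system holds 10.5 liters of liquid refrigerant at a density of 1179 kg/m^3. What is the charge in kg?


Charge = V * rho / 1000
Charge = 10.5 * 1179 / 1000
Charge = 12.38 kg

12.38


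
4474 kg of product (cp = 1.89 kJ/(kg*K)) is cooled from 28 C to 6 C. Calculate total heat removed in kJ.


dT = 28 - (6) = 22 K
Q = m * cp * dT = 4474 * 1.89 * 22
Q = 186029 kJ

186029


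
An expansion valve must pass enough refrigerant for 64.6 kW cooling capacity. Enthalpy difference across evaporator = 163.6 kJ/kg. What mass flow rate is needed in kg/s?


m_dot = Q / dh
m_dot = 64.6 / 163.6
m_dot = 0.3949 kg/s

0.3949


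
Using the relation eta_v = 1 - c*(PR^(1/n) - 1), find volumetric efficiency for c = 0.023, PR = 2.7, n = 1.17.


PR^(1/n) = 2.7^(1/1.17) = 2.33715211
eta_v = 1 - 0.023 * (2.33715211 - 1)
eta_v = 0.9692

0.9692


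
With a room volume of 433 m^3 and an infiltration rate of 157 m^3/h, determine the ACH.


ACH = flow / volume
ACH = 157 / 433
ACH = 0.363

0.363


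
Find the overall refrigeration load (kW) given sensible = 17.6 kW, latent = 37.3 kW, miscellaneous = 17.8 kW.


Q_total = Q_s + Q_l + Q_misc
Q_total = 17.6 + 37.3 + 17.8
Q_total = 72.7 kW

72.7


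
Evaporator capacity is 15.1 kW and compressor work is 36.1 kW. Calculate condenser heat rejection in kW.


Q_cond = Q_evap + W
Q_cond = 15.1 + 36.1
Q_cond = 51.2 kW

51.2


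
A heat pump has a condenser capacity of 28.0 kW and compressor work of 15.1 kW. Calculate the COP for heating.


COP_hp = Q_cond / W
COP_hp = 28.0 / 15.1
COP_hp = 1.854

1.854


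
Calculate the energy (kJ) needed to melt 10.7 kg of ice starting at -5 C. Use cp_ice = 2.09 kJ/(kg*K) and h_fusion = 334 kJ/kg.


Sensible heat = cp * dT = 2.09 * 5 = 10.45 kJ/kg
Total per kg = 10.45 + 334 = 344.45 kJ/kg
Q = m * total = 10.7 * 344.45
Q = 3685.6 kJ

3685.6


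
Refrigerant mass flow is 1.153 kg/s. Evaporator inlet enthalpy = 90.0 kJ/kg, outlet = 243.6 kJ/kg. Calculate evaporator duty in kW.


dh = 243.6 - 90.0 = 153.6 kJ/kg
Q_evap = m_dot * dh = 1.153 * 153.6
Q_evap = 177.1 kW

177.1


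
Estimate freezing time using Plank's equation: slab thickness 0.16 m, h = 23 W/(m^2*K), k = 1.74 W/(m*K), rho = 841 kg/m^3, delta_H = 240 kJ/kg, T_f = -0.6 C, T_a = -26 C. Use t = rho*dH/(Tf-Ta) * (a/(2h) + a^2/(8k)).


dT = -0.6 - (-26) = 25.4 K
term1 = a/(2h) = 0.16/(2*23) = 0.00347826087
term2 = a^2/(8k) = 0.16^2/(8*1.74) = 0.00183908046
t = rho*dH*1000/dT * (term1 + term2)
t = 841*240*1000/25.4 * (0.00347826087 + 0.00183908046)
t = 42254 s

42254


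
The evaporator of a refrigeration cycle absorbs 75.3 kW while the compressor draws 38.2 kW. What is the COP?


COP = Q_evap / W
COP = 75.3 / 38.2
COP = 1.971

1.971


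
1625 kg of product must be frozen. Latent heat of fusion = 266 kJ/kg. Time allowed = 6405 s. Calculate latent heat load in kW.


Q_lat = m * h_fg / t
Q_lat = 1625 * 266 / 6405
Q_lat = 67.49 kW

67.49


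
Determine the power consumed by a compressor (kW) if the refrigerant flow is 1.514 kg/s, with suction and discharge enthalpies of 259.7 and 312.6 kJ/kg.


dh = 312.6 - 259.7 = 52.9 kJ/kg
W = m_dot * dh = 1.514 * 52.9 = 80.09 kW

80.09


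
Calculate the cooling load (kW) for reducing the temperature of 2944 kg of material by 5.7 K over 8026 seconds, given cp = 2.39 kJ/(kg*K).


Q = m * cp * dT / t
Q = 2944 * 2.39 * 5.7 / 8026
Q = 4.997 kW

4.997


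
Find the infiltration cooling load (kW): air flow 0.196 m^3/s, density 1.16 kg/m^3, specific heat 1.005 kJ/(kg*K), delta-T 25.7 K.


Q = V_dot * rho * cp * dT
Q = 0.196 * 1.16 * 1.005 * 25.7
Q = 5.872 kW

5.872


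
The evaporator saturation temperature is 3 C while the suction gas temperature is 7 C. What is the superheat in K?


Superheat = T_suction - T_evap
Superheat = 7 - (3)
Superheat = 4 K

4


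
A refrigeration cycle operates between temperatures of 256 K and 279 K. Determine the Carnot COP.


dT = 279 - 256 = 23 K
COP_carnot = T_cold / dT = 256 / 23
COP_carnot = 11.13

11.13


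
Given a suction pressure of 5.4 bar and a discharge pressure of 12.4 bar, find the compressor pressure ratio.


PR = P_high / P_low
PR = 12.4 / 5.4
PR = 2.296

2.296


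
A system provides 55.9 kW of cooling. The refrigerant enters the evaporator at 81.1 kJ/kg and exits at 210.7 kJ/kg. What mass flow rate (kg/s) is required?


dh = 210.7 - 81.1 = 129.6 kJ/kg
m_dot = Q / dh = 55.9 / 129.6 = 0.4313 kg/s

0.4313


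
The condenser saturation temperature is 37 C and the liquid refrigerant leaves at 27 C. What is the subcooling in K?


Subcooling = T_cond - T_liquid
Subcooling = 37 - 27
Subcooling = 10 K

10


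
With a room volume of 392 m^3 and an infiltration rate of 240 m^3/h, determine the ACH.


ACH = flow / volume
ACH = 240 / 392
ACH = 0.612

0.612


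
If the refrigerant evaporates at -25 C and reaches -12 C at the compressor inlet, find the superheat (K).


Superheat = T_suction - T_evap
Superheat = -12 - (-25)
Superheat = 13 K

13


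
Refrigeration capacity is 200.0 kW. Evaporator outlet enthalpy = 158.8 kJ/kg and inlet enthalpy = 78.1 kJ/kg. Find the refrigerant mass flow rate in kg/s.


dh = 158.8 - 78.1 = 80.7 kJ/kg
m_dot = Q / dh = 200.0 / 80.7 = 2.4783 kg/s

2.4783


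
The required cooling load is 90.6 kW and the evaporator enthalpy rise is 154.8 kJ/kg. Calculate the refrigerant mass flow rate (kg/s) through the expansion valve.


m_dot = Q / dh
m_dot = 90.6 / 154.8
m_dot = 0.5853 kg/s

0.5853


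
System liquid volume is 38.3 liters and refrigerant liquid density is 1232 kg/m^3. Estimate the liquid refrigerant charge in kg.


Charge = V * rho / 1000
Charge = 38.3 * 1232 / 1000
Charge = 47.19 kg

47.19


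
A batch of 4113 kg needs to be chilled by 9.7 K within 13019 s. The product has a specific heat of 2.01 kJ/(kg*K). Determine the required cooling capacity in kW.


Q = m * cp * dT / t
Q = 4113 * 2.01 * 9.7 / 13019
Q = 6.16 kW

6.16


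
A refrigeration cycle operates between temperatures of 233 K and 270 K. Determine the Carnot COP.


dT = 270 - 233 = 37 K
COP_carnot = T_cold / dT = 233 / 37
COP_carnot = 6.297

6.297


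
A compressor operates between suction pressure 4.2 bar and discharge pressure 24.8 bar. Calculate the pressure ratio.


PR = P_high / P_low
PR = 24.8 / 4.2
PR = 5.905

5.905


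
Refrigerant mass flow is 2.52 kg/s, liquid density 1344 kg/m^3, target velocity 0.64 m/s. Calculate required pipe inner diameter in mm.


A = m_dot / (rho * v) = 2.52 / (1344 * 0.64) = 0.0029296875 m^2
d = sqrt(4*A/pi) * 1000
d = 61.1 mm

61.1


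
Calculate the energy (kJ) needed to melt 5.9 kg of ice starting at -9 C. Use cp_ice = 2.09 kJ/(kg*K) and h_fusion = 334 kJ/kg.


Sensible heat = cp * dT = 2.09 * 9 = 18.81 kJ/kg
Total per kg = 18.81 + 334 = 352.81 kJ/kg
Q = m * total = 5.9 * 352.81
Q = 2081.6 kJ

2081.6


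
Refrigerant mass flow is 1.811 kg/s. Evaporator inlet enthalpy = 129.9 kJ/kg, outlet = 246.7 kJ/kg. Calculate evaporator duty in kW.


dh = 246.7 - 129.9 = 116.8 kJ/kg
Q_evap = m_dot * dh = 1.811 * 116.8
Q_evap = 211.52 kW

211.52


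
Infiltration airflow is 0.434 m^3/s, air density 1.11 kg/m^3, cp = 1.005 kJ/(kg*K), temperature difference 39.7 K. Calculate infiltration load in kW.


Q = V_dot * rho * cp * dT
Q = 0.434 * 1.11 * 1.005 * 39.7
Q = 19.221 kW

19.221


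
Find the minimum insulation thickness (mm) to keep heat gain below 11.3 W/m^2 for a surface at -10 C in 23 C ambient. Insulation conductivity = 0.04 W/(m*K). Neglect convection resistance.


dT = 23 - (-10) = 33 K
thickness = k * dT / q_max * 1000
thickness = 0.04 * 33 / 11.3 * 1000
thickness = 116.8 mm

116.8


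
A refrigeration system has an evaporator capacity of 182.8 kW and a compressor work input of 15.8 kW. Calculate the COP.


COP = Q_evap / W
COP = 182.8 / 15.8
COP = 11.57

11.57


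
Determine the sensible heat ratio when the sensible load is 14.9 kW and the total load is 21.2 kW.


SHR = Q_sensible / Q_total
SHR = 14.9 / 21.2
SHR = 0.703

0.703


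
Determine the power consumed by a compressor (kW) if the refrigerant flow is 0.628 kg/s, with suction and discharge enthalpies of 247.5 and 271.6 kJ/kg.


dh = 271.6 - 247.5 = 24.1 kJ/kg
W = m_dot * dh = 0.628 * 24.1 = 15.13 kW

15.13


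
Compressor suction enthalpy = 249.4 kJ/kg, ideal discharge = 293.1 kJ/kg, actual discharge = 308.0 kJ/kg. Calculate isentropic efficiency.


dh_ideal = 293.1 - 249.4 = 43.7 kJ/kg
dh_actual = 308.0 - 249.4 = 58.6 kJ/kg
eta_s = dh_ideal / dh_actual = 43.7 / 58.6
eta_s = 0.7457

0.7457


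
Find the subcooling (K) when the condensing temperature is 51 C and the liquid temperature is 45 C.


Subcooling = T_cond - T_liquid
Subcooling = 51 - 45
Subcooling = 6 K

6


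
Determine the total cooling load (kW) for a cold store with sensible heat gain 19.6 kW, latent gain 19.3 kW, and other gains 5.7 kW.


Q_total = Q_s + Q_l + Q_misc
Q_total = 19.6 + 19.3 + 5.7
Q_total = 44.6 kW

44.6


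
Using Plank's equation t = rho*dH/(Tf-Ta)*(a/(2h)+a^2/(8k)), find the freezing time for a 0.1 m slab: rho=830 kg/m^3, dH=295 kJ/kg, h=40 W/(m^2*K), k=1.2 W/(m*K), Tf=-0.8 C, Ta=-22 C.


dT = -0.8 - (-22) = 21.2 K
term1 = a/(2h) = 0.1/(2*40) = 0.00125
term2 = a^2/(8k) = 0.1^2/(8*1.2) = 0.001041666667
t = rho*dH*1000/dT * (term1 + term2)
t = 830*295*1000/21.2 * (0.00125 + 0.001041666667)
t = 26468 s

26468


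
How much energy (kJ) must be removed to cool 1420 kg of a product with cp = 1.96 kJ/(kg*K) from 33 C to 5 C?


dT = 33 - (5) = 28 K
Q = m * cp * dT = 1420 * 1.96 * 28
Q = 77930 kJ

77930


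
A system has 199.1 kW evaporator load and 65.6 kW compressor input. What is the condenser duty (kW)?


Q_cond = Q_evap + W
Q_cond = 199.1 + 65.6
Q_cond = 264.7 kW

264.7


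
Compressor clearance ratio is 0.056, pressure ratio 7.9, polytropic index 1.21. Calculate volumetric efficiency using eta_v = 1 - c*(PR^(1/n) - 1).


PR^(1/n) = 7.9^(1/1.21) = 5.5187481
eta_v = 1 - 0.056 * (5.5187481 - 1)
eta_v = 0.747

0.747


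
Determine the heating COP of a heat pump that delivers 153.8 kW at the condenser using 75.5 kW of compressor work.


COP_hp = Q_cond / W
COP_hp = 153.8 / 75.5
COP_hp = 2.037

2.037


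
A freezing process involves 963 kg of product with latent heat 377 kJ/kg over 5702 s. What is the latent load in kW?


Q_lat = m * h_fg / t
Q_lat = 963 * 377 / 5702
Q_lat = 63.67 kW

63.67


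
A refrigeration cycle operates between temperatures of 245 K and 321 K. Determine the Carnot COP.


dT = 321 - 245 = 76 K
COP_carnot = T_cold / dT = 245 / 76
COP_carnot = 3.224

3.224


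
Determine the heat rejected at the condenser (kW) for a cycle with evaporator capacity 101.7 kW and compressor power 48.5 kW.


Q_cond = Q_evap + W
Q_cond = 101.7 + 48.5
Q_cond = 150.2 kW

150.2


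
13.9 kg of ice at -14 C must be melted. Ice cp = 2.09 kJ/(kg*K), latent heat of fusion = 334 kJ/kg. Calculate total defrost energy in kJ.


Sensible heat = cp * dT = 2.09 * 14 = 29.26 kJ/kg
Total per kg = 29.26 + 334 = 363.26 kJ/kg
Q = m * total = 13.9 * 363.26
Q = 5049.3 kJ

5049.3


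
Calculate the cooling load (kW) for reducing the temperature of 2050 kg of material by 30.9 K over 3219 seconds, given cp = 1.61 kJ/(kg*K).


Q = m * cp * dT / t
Q = 2050 * 1.61 * 30.9 / 3219
Q = 31.682 kW

31.682


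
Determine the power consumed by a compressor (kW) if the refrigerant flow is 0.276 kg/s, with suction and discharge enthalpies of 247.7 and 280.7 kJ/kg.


dh = 280.7 - 247.7 = 33.0 kJ/kg
W = m_dot * dh = 0.276 * 33.0 = 9.11 kW

9.11


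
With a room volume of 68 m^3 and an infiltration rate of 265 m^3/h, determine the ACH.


ACH = flow / volume
ACH = 265 / 68
ACH = 3.897

3.897


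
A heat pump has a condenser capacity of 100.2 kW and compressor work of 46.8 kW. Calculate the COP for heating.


COP_hp = Q_cond / W
COP_hp = 100.2 / 46.8
COP_hp = 2.141

2.141


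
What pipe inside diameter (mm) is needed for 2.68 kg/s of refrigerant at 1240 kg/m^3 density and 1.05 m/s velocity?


A = m_dot / (rho * v) = 2.68 / (1240 * 1.05) = 0.002058371736 m^2
d = sqrt(4*A/pi) * 1000
d = 51.2 mm

51.2


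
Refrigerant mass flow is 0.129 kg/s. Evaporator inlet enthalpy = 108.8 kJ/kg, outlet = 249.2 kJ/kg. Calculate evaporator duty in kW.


dh = 249.2 - 108.8 = 140.4 kJ/kg
Q_evap = m_dot * dh = 0.129 * 140.4
Q_evap = 18.11 kW

18.11


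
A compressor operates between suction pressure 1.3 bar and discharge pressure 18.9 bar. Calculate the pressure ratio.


PR = P_high / P_low
PR = 18.9 / 1.3
PR = 14.538

14.538


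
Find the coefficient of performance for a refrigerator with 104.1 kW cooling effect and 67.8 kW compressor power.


COP = Q_evap / W
COP = 104.1 / 67.8
COP = 1.535

1.535


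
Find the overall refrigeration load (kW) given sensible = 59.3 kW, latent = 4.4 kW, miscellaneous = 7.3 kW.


Q_total = Q_s + Q_l + Q_misc
Q_total = 59.3 + 4.4 + 7.3
Q_total = 71.0 kW

71.0


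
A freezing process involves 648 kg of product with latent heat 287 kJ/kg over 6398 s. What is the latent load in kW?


Q_lat = m * h_fg / t
Q_lat = 648 * 287 / 6398
Q_lat = 29.07 kW

29.07


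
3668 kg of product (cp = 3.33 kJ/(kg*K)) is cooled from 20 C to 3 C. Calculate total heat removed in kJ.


dT = 20 - (3) = 17 K
Q = m * cp * dT = 3668 * 3.33 * 17
Q = 207645 kJ

207645


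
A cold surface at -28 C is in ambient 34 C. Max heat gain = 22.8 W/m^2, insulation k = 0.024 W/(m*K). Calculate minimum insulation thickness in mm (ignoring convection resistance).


dT = 34 - (-28) = 62 K
thickness = k * dT / q_max * 1000
thickness = 0.024 * 62 / 22.8 * 1000
thickness = 65.3 mm

65.3


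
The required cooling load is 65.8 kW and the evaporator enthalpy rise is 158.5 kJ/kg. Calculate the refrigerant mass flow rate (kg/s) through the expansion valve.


m_dot = Q / dh
m_dot = 65.8 / 158.5
m_dot = 0.4151 kg/s

0.4151


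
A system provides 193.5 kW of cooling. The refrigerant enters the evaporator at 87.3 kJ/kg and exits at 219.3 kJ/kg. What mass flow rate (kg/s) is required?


dh = 219.3 - 87.3 = 132.0 kJ/kg
m_dot = Q / dh = 193.5 / 132.0 = 1.4659 kg/s

1.4659


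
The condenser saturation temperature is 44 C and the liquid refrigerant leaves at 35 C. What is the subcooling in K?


Subcooling = T_cond - T_liquid
Subcooling = 44 - 35
Subcooling = 9 K

9


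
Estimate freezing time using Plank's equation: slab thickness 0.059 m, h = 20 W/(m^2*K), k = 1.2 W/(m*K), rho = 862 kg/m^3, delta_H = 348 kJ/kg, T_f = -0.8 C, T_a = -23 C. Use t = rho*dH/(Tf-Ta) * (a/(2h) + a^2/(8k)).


dT = -0.8 - (-23) = 22.2 K
term1 = a/(2h) = 0.059/(2*20) = 0.001475
term2 = a^2/(8k) = 0.059^2/(8*1.2) = 0.0003626041667
t = rho*dH*1000/dT * (term1 + term2)
t = 862*348*1000/22.2 * (0.001475 + 0.0003626041667)
t = 24831 s

24831


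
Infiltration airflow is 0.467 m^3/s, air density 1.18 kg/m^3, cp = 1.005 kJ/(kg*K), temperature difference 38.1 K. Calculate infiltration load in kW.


Q = V_dot * rho * cp * dT
Q = 0.467 * 1.18 * 1.005 * 38.1
Q = 21.1 kW

21.1


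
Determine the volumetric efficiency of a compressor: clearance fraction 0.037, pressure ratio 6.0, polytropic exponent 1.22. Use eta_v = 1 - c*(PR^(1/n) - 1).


PR^(1/n) = 6.0^(1/1.22) = 4.34339067
eta_v = 1 - 0.037 * (4.34339067 - 1)
eta_v = 0.8763

0.8763


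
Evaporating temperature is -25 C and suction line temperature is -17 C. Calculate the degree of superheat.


Superheat = T_suction - T_evap
Superheat = -17 - (-25)
Superheat = 8 K

8


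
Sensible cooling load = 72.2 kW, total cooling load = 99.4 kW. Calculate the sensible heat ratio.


SHR = Q_sensible / Q_total
SHR = 72.2 / 99.4
SHR = 0.726

0.726


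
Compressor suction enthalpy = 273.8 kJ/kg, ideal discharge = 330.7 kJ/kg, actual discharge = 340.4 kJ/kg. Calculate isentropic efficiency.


dh_ideal = 330.7 - 273.8 = 56.9 kJ/kg
dh_actual = 340.4 - 273.8 = 66.6 kJ/kg
eta_s = dh_ideal / dh_actual = 56.9 / 66.6
eta_s = 0.8544

0.8544


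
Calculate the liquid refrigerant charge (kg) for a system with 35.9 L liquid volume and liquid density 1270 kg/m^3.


Charge = V * rho / 1000
Charge = 35.9 * 1270 / 1000
Charge = 45.59 kg

45.59


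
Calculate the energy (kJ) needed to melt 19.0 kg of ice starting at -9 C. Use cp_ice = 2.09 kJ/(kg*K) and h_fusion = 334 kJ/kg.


Sensible heat = cp * dT = 2.09 * 9 = 18.81 kJ/kg
Total per kg = 18.81 + 334 = 352.81 kJ/kg
Q = m * total = 19.0 * 352.81
Q = 6703.4 kJ

6703.4


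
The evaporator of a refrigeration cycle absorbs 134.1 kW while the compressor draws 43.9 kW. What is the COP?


COP = Q_evap / W
COP = 134.1 / 43.9
COP = 3.055

3.055


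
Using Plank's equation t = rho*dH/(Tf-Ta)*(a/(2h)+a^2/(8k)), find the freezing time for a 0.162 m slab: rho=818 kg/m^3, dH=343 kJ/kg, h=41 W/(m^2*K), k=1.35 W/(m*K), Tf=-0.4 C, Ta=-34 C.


dT = -0.4 - (-34) = 33.6 K
term1 = a/(2h) = 0.162/(2*41) = 0.001975609756
term2 = a^2/(8k) = 0.162^2/(8*1.35) = 0.00243
t = rho*dH*1000/dT * (term1 + term2)
t = 818*343*1000/33.6 * (0.001975609756 + 0.00243)
t = 36789 s

36789


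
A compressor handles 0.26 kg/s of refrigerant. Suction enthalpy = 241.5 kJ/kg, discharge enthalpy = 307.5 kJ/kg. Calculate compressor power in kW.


dh = 307.5 - 241.5 = 66.0 kJ/kg
W = m_dot * dh = 0.26 * 66.0 = 17.16 kW

17.16


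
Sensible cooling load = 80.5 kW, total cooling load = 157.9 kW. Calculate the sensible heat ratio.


SHR = Q_sensible / Q_total
SHR = 80.5 / 157.9
SHR = 0.51

0.51


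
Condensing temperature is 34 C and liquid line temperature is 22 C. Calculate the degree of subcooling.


Subcooling = T_cond - T_liquid
Subcooling = 34 - 22
Subcooling = 12 K

12


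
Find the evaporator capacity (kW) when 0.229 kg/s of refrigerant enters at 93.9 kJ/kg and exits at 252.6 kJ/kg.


dh = 252.6 - 93.9 = 158.7 kJ/kg
Q_evap = m_dot * dh = 0.229 * 158.7
Q_evap = 36.34 kW

36.34


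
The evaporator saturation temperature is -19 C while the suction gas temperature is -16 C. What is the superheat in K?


Superheat = T_suction - T_evap
Superheat = -16 - (-19)
Superheat = 3 K

3


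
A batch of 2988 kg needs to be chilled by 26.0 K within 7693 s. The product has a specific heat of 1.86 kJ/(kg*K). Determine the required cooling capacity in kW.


Q = m * cp * dT / t
Q = 2988 * 1.86 * 26.0 / 7693
Q = 18.783 kW

18.783


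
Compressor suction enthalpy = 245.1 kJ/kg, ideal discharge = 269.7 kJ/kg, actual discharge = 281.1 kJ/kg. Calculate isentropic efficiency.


dh_ideal = 269.7 - 245.1 = 24.6 kJ/kg
dh_actual = 281.1 - 245.1 = 36.0 kJ/kg
eta_s = dh_ideal / dh_actual = 24.6 / 36.0
eta_s = 0.6833

0.6833


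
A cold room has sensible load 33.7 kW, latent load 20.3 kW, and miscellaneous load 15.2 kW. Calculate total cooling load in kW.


Q_total = Q_s + Q_l + Q_misc
Q_total = 33.7 + 20.3 + 15.2
Q_total = 69.2 kW

69.2


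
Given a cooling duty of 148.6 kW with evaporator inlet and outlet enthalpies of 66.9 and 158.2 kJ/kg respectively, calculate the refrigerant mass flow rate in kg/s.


dh = 158.2 - 66.9 = 91.3 kJ/kg
m_dot = Q / dh = 148.6 / 91.3 = 1.6276 kg/s

1.6276


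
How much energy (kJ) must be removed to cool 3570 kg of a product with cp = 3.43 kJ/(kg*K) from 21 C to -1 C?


dT = 21 - (-1) = 22 K
Q = m * cp * dT = 3570 * 3.43 * 22
Q = 269392 kJ

269392


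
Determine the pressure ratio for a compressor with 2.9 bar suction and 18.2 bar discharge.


PR = P_high / P_low
PR = 18.2 / 2.9
PR = 6.276

6.276


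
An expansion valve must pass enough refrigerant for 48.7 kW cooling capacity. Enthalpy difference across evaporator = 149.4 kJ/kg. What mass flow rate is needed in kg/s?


m_dot = Q / dh
m_dot = 48.7 / 149.4
m_dot = 0.326 kg/s

0.326


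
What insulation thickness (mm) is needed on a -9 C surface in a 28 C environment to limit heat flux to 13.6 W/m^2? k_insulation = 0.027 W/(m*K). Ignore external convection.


dT = 28 - (-9) = 37 K
thickness = k * dT / q_max * 1000
thickness = 0.027 * 37 / 13.6 * 1000
thickness = 73.5 mm

73.5


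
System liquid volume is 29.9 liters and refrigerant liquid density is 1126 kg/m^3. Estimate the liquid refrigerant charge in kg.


Charge = V * rho / 1000
Charge = 29.9 * 1126 / 1000
Charge = 33.67 kg

33.67


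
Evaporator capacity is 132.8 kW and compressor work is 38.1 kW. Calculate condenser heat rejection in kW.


Q_cond = Q_evap + W
Q_cond = 132.8 + 38.1
Q_cond = 170.9 kW

170.9


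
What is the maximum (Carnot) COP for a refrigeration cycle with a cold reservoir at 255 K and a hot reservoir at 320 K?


dT = 320 - 255 = 65 K
COP_carnot = T_cold / dT = 255 / 65
COP_carnot = 3.923

3.923


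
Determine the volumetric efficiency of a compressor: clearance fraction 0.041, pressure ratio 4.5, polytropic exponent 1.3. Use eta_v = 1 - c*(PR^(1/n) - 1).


PR^(1/n) = 4.5^(1/1.3) = 3.18032252
eta_v = 1 - 0.041 * (3.18032252 - 1)
eta_v = 0.9106

0.9106


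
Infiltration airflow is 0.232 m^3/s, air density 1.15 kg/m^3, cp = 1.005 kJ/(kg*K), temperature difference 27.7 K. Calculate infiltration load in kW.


Q = V_dot * rho * cp * dT
Q = 0.232 * 1.15 * 1.005 * 27.7
Q = 7.427 kW

7.427


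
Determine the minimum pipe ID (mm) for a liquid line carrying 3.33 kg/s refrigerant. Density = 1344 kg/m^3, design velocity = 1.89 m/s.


A = m_dot / (rho * v) = 3.33 / (1344 * 1.89) = 0.001310941043 m^2
d = sqrt(4*A/pi) * 1000
d = 40.9 mm

40.9


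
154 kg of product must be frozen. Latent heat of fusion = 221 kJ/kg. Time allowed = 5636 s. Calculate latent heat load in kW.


Q_lat = m * h_fg / t
Q_lat = 154 * 221 / 5636
Q_lat = 6.04 kW

6.04


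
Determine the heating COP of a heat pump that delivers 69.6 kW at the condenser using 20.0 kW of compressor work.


COP_hp = Q_cond / W
COP_hp = 69.6 / 20.0
COP_hp = 3.48

3.48


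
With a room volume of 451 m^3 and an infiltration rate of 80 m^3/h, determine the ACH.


ACH = flow / volume
ACH = 80 / 451
ACH = 0.177

0.177


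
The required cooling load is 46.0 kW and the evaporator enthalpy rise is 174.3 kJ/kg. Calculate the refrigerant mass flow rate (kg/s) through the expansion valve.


m_dot = Q / dh
m_dot = 46.0 / 174.3
m_dot = 0.2639 kg/s

0.2639


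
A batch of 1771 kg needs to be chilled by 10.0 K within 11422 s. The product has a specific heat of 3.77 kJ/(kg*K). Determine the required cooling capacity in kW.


Q = m * cp * dT / t
Q = 1771 * 3.77 * 10.0 / 11422
Q = 5.845 kW

5.845


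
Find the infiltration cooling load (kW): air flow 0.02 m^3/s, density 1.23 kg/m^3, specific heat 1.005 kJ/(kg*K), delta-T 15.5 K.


Q = V_dot * rho * cp * dT
Q = 0.02 * 1.23 * 1.005 * 15.5
Q = 0.383 kW

0.383


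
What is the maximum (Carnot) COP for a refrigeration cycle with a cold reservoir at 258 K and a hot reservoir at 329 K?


dT = 329 - 258 = 71 K
COP_carnot = T_cold / dT = 258 / 71
COP_carnot = 3.634

3.634


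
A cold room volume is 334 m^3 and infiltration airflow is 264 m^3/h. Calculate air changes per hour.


ACH = flow / volume
ACH = 264 / 334
ACH = 0.79

0.79


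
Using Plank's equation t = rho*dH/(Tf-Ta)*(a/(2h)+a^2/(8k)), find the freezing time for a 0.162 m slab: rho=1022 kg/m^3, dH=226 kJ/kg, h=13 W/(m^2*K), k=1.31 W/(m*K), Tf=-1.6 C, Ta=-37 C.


dT = -1.6 - (-37) = 35.4 K
term1 = a/(2h) = 0.162/(2*13) = 0.006230769231
term2 = a^2/(8k) = 0.162^2/(8*1.31) = 0.002504198473
t = rho*dH*1000/dT * (term1 + term2)
t = 1022*226*1000/35.4 * (0.006230769231 + 0.002504198473)
t = 56992 s

56992


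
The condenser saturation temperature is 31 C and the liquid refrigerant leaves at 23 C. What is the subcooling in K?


Subcooling = T_cond - T_liquid
Subcooling = 31 - 23
Subcooling = 8 K

8


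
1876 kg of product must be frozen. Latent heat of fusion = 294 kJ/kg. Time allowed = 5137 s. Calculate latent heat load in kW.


Q_lat = m * h_fg / t
Q_lat = 1876 * 294 / 5137
Q_lat = 107.37 kW

107.37


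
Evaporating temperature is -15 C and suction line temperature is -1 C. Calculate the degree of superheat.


Superheat = T_suction - T_evap
Superheat = -1 - (-15)
Superheat = 14 K

14


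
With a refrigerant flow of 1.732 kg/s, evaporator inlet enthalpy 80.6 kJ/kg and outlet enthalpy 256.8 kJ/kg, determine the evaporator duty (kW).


dh = 256.8 - 80.6 = 176.2 kJ/kg
Q_evap = m_dot * dh = 1.732 * 176.2
Q_evap = 305.18 kW

305.18


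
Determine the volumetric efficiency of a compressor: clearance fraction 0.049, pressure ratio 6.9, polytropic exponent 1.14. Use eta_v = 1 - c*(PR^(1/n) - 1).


PR^(1/n) = 6.9^(1/1.14) = 5.44292733
eta_v = 1 - 0.049 * (5.44292733 - 1)
eta_v = 0.7823

0.7823


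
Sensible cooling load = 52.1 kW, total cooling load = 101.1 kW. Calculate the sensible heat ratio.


SHR = Q_sensible / Q_total
SHR = 52.1 / 101.1
SHR = 0.515

0.515


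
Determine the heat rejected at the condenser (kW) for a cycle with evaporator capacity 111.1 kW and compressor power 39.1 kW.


Q_cond = Q_evap + W
Q_cond = 111.1 + 39.1
Q_cond = 150.2 kW

150.2


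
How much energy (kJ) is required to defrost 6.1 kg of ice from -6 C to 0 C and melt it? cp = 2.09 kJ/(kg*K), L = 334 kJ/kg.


Sensible heat = cp * dT = 2.09 * 6 = 12.54 kJ/kg
Total per kg = 12.54 + 334 = 346.54 kJ/kg
Q = m * total = 6.1 * 346.54
Q = 2113.9 kJ

2113.9


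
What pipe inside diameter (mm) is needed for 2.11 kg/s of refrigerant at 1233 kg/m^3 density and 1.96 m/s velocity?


A = m_dot / (rho * v) = 2.11 / (1233 * 1.96) = 0.0008730986312 m^2
d = sqrt(4*A/pi) * 1000
d = 33.3 mm

33.3


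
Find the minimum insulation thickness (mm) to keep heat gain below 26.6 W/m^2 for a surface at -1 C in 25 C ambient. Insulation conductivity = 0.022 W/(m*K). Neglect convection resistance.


dT = 25 - (-1) = 26 K
thickness = k * dT / q_max * 1000
thickness = 0.022 * 26 / 26.6 * 1000
thickness = 21.5 mm

21.5


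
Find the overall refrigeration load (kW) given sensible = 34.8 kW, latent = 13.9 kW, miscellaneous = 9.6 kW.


Q_total = Q_s + Q_l + Q_misc
Q_total = 34.8 + 13.9 + 9.6
Q_total = 58.3 kW

58.3


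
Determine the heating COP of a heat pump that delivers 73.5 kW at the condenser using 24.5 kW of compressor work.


COP_hp = Q_cond / W
COP_hp = 73.5 / 24.5
COP_hp = 3.0

3.0


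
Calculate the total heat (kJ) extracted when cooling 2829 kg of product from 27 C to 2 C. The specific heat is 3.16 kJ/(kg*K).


dT = 27 - (2) = 25 K
Q = m * cp * dT = 2829 * 3.16 * 25
Q = 223491 kJ

223491


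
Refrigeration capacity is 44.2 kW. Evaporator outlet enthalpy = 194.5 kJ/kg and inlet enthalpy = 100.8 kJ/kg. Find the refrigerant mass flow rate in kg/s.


dh = 194.5 - 100.8 = 93.7 kJ/kg
m_dot = Q / dh = 44.2 / 93.7 = 0.4717 kg/s

0.4717


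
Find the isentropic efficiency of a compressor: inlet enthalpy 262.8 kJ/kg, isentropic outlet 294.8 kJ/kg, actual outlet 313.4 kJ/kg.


dh_ideal = 294.8 - 262.8 = 32.0 kJ/kg
dh_actual = 313.4 - 262.8 = 50.6 kJ/kg
eta_s = dh_ideal / dh_actual = 32.0 / 50.6
eta_s = 0.6324

0.6324


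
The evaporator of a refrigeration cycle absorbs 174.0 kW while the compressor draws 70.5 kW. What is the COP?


COP = Q_evap / W
COP = 174.0 / 70.5
COP = 2.468

2.468


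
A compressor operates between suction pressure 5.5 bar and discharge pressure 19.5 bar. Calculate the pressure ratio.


PR = P_high / P_low
PR = 19.5 / 5.5
PR = 3.545

3.545


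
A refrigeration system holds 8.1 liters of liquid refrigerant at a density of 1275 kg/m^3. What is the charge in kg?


Charge = V * rho / 1000
Charge = 8.1 * 1275 / 1000
Charge = 10.33 kg

10.33


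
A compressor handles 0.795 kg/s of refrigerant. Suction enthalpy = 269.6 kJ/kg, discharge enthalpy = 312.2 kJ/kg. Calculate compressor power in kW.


dh = 312.2 - 269.6 = 42.6 kJ/kg
W = m_dot * dh = 0.795 * 42.6 = 33.87 kW

33.87


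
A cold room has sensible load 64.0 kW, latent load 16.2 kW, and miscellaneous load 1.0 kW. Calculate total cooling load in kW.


Q_total = Q_s + Q_l + Q_misc
Q_total = 64.0 + 16.2 + 1.0
Q_total = 81.2 kW

81.2


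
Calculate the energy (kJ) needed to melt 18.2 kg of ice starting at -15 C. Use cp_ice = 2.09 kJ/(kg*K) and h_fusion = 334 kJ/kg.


Sensible heat = cp * dT = 2.09 * 15 = 31.35 kJ/kg
Total per kg = 31.35 + 334 = 365.35 kJ/kg
Q = m * total = 18.2 * 365.35
Q = 6649.4 kJ

6649.4


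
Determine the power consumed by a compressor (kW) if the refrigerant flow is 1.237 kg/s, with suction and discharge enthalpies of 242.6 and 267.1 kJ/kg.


dh = 267.1 - 242.6 = 24.5 kJ/kg
W = m_dot * dh = 1.237 * 24.5 = 30.31 kW

30.31


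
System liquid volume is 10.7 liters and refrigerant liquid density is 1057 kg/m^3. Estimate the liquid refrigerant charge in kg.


Charge = V * rho / 1000
Charge = 10.7 * 1057 / 1000
Charge = 11.31 kg

11.31


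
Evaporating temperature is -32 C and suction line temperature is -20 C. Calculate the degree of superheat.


Superheat = T_suction - T_evap
Superheat = -20 - (-32)
Superheat = 12 K

12


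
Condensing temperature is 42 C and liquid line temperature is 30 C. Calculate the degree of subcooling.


Subcooling = T_cond - T_liquid
Subcooling = 42 - 30
Subcooling = 12 K

12


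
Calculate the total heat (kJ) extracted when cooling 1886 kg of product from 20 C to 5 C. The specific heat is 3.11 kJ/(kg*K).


dT = 20 - (5) = 15 K
Q = m * cp * dT = 1886 * 3.11 * 15
Q = 87982 kJ

87982


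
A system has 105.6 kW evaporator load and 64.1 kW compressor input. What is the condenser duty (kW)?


Q_cond = Q_evap + W
Q_cond = 105.6 + 64.1
Q_cond = 169.7 kW

169.7


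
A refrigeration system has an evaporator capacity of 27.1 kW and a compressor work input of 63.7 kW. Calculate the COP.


COP = Q_evap / W
COP = 27.1 / 63.7
COP = 0.425

0.425


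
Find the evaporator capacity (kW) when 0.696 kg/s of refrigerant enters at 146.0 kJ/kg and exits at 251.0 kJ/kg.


dh = 251.0 - 146.0 = 105.0 kJ/kg
Q_evap = m_dot * dh = 0.696 * 105.0
Q_evap = 73.08 kW

73.08


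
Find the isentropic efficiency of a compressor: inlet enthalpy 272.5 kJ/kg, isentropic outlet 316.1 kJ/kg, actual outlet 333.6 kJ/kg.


dh_ideal = 316.1 - 272.5 = 43.6 kJ/kg
dh_actual = 333.6 - 272.5 = 61.1 kJ/kg
eta_s = dh_ideal / dh_actual = 43.6 / 61.1
eta_s = 0.7136

0.7136


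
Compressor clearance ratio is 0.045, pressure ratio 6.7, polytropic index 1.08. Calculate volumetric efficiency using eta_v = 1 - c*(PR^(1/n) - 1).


PR^(1/n) = 6.7^(1/1.08) = 5.81947861
eta_v = 1 - 0.045 * (5.81947861 - 1)
eta_v = 0.7831

0.7831


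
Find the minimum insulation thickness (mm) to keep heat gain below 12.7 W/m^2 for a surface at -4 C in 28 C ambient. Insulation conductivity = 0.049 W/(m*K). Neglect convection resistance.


dT = 28 - (-4) = 32 K
thickness = k * dT / q_max * 1000
thickness = 0.049 * 32 / 12.7 * 1000
thickness = 123.5 mm

123.5
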